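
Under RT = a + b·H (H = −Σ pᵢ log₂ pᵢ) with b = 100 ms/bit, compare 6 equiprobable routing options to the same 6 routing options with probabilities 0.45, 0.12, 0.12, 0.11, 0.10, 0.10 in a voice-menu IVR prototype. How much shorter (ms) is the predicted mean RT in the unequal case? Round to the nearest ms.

Equiprobable entropy H₀ = log₂ 6 = 2.5850 bits.
Skewed entropy H = −Σ pᵢ log₂ pᵢ = 2.2672 bits.
ΔRT = b·(H₀ − H) = 100 × 0.3178 = 31.78 ms.

32 ms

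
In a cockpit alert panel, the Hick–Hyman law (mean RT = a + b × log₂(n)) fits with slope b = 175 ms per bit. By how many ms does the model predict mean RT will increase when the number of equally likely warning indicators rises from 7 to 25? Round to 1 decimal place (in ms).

The intercept a cancels: ΔRT = b·(log₂ n₂ − log₂ n₁) = b·log₂(n₂/n₁).
log₂(25) − log₂(7) = 4.6439 − 2.8074 = 1.8365.
ΔRT = 175 × 1.8365 = 321.388 ms.

321.4 ms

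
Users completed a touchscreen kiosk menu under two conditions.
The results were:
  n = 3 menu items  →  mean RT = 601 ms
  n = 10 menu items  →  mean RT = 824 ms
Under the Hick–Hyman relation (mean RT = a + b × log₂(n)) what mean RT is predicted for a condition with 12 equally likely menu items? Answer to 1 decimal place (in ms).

857.8 ms

With log₂ n on the abscissa the relation is linear; from the two conditions:
  b = (824 − 601) / (log₂ 10 − log₂ 3) = 223 / (3.3219 − 1.5850) = 128.385 ms/bit
  a = 601 − 128.385 × 1.5850 = 397.515 ms
Then RT(12) = 397.515 + 128.385 × log₂ 12 = 397.515 + 128.385 × 3.5850 ≈ 857.770 ms.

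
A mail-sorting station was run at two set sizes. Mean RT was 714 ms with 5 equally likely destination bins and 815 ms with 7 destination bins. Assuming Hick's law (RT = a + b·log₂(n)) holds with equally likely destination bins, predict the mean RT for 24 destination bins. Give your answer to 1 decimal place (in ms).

RT is linear in log₂ n, so two points fix the line:
  b = (815 − 714) / (log₂ 7 − log₂ 5) = 101 / (2.8074 − 2.3219) = 208.064 ms/bit
  a = 714 − 208.064 × 2.3219 = 230.890 ms
Then RT(24) = 230.890 + 208.064 × log₂ 24 = 230.890 + 208.064 × 4.5850 ≈ 1184.857 ms.

1184.9 ms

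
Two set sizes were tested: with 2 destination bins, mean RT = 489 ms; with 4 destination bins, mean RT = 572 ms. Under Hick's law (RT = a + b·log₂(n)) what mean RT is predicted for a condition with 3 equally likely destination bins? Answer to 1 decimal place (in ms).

Fit slope and intercept:
  b = (572 − 489) / (log₂ 4 − log₂ 2) = 83 / (2 − 1) = 83.000 ms/bit
  a = 489 − 83.000 × 1 = 406.000 ms
Then RT(3) = 406.000 + 83.000 × log₂ 3 = 406.000 + 83.000 × 1.5850 ≈ 537.552 ms.

537.6 ms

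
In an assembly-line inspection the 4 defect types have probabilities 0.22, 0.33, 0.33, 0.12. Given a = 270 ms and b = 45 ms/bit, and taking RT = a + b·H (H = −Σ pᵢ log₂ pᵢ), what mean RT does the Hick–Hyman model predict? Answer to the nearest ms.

356 ms

Entropy contributions −pᵢ log₂ pᵢ: 0.4806, 0.5278, 0.5278, 0.3671; sum H = 1.9033 bits.
RT = a + bH = 270 + 45·1.9033 = 355.65 ms.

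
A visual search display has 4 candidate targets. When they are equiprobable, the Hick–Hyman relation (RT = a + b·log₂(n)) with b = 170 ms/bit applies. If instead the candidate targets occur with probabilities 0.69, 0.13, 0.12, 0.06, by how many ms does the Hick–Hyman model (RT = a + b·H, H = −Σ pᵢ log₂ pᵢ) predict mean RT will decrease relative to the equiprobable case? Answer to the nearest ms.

The RT saving is b·ΔH. Equiprobable H₀ = log₂(4) = 2.0000 bits; with the given probabilities H = 1.3626 bits.
b·(H₀ − H) = 170 × (2.0000 − 1.3626) = 108.35 ms.

108 ms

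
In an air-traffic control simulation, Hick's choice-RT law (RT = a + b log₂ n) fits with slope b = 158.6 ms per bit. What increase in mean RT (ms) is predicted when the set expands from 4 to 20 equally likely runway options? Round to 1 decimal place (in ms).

368.3 ms

The intercept a cancels: ΔRT = b·(log₂ n₂ − log₂ n₁) = b·log₂(n₂/n₁).
log₂(20) − log₂(4) = 4.3219 − 2 = 2.3219.
ΔRT = 158.6 × 2.3219 = 368.258 ms.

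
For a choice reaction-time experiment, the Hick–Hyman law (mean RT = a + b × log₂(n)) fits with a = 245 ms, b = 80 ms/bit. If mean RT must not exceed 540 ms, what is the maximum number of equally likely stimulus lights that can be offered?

Set 245 + 80·log₂ n ≤ 540 → log₂ n ≤ (540 − 245)/80 = 3.6875.
So n ≤ 2^3.6875 = 12.884; the largest integer n is 12.

12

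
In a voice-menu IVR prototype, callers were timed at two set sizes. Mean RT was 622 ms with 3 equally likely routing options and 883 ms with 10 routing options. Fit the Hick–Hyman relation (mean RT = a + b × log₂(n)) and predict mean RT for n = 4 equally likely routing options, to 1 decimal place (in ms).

Solve the two-equation system in a and b:
  b = (883 − 622) / (log₂ 10 − log₂ 3) = 261 / (3.3219 − 1.5850) = 150.262 ms/bit
  a = 622 − 150.262 × 1.5850 = 383.840 ms
Then RT(4) = 383.840 + 150.262 × log₂ 4 = 383.840 + 150.262 × 2 ≈ 684.364 ms.

684.4 ms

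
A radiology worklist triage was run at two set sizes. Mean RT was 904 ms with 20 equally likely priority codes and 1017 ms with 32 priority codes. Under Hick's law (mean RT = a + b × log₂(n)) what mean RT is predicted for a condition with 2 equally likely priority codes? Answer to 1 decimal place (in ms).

350.4 ms

With log₂ n on the abscissa the relation is linear; from the two conditions:
  b = (1017 − 904) / (log₂ 32 − log₂ 20) = 113 / (5 − 4.3219) = 166.649 ms/bit
  a = 904 − 166.649 × 4.3219 = 183.755 ms
Then RT(2) = 183.755 + 166.649 × log₂ 2 = 183.755 + 166.649 × 1 ≈ 350.404 ms.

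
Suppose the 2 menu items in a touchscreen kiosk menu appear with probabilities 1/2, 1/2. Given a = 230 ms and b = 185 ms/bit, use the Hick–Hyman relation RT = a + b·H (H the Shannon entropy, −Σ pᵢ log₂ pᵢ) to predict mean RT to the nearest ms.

415 ms

H = −Σ pᵢ log₂ pᵢ = 0.5·1 + 0.5·1 = 1.000 bits.
RT = 230 + 185 × 1.000 = 415.00 ms.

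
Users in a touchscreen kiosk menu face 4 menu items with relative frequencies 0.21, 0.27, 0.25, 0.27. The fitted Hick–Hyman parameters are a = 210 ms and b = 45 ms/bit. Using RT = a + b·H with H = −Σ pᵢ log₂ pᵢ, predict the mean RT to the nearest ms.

Entropy contributions −pᵢ log₂ pᵢ: 0.4728, 0.5100, 0.5000, 0.5100; sum H = 1.9929 bits.
RT = a + bH = 210 + 45·1.9929 = 299.68 ms.

300 ms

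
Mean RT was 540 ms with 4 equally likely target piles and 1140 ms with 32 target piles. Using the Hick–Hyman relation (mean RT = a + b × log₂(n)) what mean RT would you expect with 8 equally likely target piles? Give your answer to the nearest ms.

740 ms

With log₂ n on the abscissa the relation is linear; from the two conditions:
  b = (1140 − 540) / (log₂ 32 − log₂ 4) = 600 / (5 − 2) = 200 ms/bit
  a = 540 − 200 × 2 = 140 ms
Then RT(8) = 140 + 200 × log₂ 8 = 140 + 200 × 3 ≈ 740.000 ms.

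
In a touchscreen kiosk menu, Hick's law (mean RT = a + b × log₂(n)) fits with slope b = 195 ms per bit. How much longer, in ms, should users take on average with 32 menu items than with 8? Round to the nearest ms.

ΔRT = (a + b log₂ n₂) − (a + b log₂ n₁) = b·(log₂ n₂ − log₂ n₁).
log₂(32) − log₂(8) = log₂(32/8) = log₂(4) = 2.
ΔRT = 195 × 2.0000 = 390.000 ms.

390 ms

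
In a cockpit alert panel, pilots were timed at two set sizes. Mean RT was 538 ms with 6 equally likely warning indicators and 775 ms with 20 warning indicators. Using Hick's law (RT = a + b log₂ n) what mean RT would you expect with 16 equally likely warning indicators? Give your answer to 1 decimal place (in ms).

RT is linear in log₂ n, so two points fix the line:
  b = (775 − 538) / (log₂ 20 − log₂ 6) = 237 / (4.3219 − 2.5850) = 136.445 ms/bit
  a = 538 − 136.445 × 2.5850 = 185.295 ms
Then RT(16) = 185.295 + 136.445 × log₂ 16 = 185.295 + 136.445 × 4 ≈ 731.075 ms.

731.1 ms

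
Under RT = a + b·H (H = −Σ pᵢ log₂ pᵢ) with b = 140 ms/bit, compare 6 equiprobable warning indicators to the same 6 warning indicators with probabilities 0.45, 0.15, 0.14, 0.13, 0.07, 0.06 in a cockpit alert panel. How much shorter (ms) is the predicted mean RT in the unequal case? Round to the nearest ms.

The RT saving is b·ΔH. Equiprobable H₀ = log₂(6) = 2.5850 bits; with the given probabilities H = 2.2208 bits.
b·(H₀ − H) = 140 × (2.5850 − 2.2208) = 50.98 ms.

51 ms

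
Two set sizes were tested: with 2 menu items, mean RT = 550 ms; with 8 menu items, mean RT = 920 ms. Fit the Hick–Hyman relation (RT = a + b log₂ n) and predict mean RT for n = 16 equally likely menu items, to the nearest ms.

1105 ms

Fit slope and intercept:
  b = (920 − 550) / (log₂ 8 − log₂ 2) = 370 / (3 − 1) = 185 ms/bit
  a = 550 − 185 × 1 = 365 ms
Then RT(16) = 365 + 185 × log₂ 16 = 365 + 185 × 4 ≈ 1105.000 ms.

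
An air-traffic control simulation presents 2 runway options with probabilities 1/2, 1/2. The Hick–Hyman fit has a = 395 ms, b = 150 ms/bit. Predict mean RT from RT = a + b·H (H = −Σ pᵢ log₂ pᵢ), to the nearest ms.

545 ms

H = −Σ pᵢ log₂ pᵢ = 0.5·1 + 0.5·1 = 1.000 bits.
RT = 395 + 150 × 1.000 = 545.00 ms.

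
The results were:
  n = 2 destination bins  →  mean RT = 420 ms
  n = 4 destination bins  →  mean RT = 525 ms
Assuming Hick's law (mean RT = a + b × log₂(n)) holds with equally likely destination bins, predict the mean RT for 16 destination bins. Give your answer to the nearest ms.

With log₂ n on the abscissa the relation is linear; from the two conditions:
  b = (525 − 420) / (log₂ 4 − log₂ 2) = 105 / (2 − 1) = 105 ms/bit
  a = 420 − 105 × 1 = 315 ms
Then RT(16) = 315 + 105 × log₂ 16 = 315 + 105 × 4 ≈ 735.000 ms.

735 ms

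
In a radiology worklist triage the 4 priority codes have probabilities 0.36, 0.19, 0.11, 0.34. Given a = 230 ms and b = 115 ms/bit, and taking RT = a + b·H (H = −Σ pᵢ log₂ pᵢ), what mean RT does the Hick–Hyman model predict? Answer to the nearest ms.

445 ms

H = 0.36·log₂(1/0.36) + 0.19·log₂(1/0.19) + 0.11·log₂(1/0.11) + 0.34·log₂(1/0.34) = 1.8653 bits.
RT = 230 + 115 × 1.8653 = 444.51 ms.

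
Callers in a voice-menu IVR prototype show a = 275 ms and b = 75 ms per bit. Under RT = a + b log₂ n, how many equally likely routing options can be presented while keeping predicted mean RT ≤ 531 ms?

Set 275 + 75·log₂ n ≤ 531 → log₂ n ≤ (531 − 275)/75 = 3.4133.
So n ≤ 2^3.4133 = 10.654; the largest integer n is 10.

10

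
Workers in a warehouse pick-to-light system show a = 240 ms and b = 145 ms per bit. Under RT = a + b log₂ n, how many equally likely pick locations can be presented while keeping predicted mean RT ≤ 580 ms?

5

145·log₂ n ≤ 580 − 240 = 340, giving log₂ n ≤ 2.3448 and n ≤ 5.080. The largest whole number is 5.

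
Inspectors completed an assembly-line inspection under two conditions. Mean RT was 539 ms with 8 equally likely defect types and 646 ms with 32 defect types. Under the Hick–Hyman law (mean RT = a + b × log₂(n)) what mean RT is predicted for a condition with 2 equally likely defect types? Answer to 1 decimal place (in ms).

RT is linear in log₂ n, so two points fix the line:
  b = (646 − 539) / (log₂ 32 − log₂ 8) = 107 / (5 − 3) = 53.500 ms/bit
  a = 539 − 53.500 × 3 = 378.500 ms
Then RT(2) = 378.500 + 53.500 × log₂ 2 = 378.500 + 53.500 × 1 ≈ 432.000 ms.

432.0 ms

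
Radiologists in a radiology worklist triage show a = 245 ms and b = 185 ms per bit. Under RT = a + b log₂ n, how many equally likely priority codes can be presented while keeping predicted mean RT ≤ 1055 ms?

Information budget: (1055 − 245)/185 = 4.3784 bits, so n ≤ 2^4.3784 = 20.798 → at most 20.

20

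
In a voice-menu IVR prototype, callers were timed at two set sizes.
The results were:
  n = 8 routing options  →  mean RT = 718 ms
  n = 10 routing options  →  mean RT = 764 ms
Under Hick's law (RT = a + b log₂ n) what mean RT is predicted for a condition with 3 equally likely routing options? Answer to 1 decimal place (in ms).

RT is linear in log₂ n, so two points fix the line:
  b = (764 − 718) / (log₂ 10 − log₂ 8) = 46 / (3.3219 − 3) = 142.889 ms/bit
  a = 718 − 142.889 × 3 = 289.333 ms
Then RT(3) = 289.333 + 142.889 × log₂ 3 = 289.333 + 142.889 × 1.5850 ≈ 515.807 ms.

515.8 ms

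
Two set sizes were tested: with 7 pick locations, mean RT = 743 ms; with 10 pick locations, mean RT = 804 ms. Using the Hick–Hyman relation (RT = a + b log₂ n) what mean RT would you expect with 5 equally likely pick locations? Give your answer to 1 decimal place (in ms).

685.5 ms

Fit slope and intercept:
  b = (804 − 743) / (log₂ 10 − log₂ 7) = 61 / (3.3219 − 2.8074) = 118.545 ms/bit
  a = 743 − 118.545 × 2.8074 = 410.203 ms
Then RT(5) = 410.203 + 118.545 × log₂ 5 = 410.203 + 118.545 × 2.3219 ≈ 685.455 ms.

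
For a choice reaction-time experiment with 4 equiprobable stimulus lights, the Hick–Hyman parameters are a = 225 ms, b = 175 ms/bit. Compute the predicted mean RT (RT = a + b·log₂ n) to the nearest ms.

575 ms

log₂(4) = 2 bits, so RT = 225 + 175 × 2 ≈ 575.000 ms.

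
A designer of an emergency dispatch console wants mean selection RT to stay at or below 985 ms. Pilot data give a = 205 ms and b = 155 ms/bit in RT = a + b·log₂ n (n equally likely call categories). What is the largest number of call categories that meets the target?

155·log₂ n ≤ 985 − 205 = 780, giving log₂ n ≤ 5.0323 and n ≤ 32.724. The largest whole number is 32.

32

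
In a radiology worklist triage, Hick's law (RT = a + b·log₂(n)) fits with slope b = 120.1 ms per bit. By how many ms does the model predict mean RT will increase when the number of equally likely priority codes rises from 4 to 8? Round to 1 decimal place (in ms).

120.1 ms

The intercept a cancels: ΔRT = b·(log₂ n₂ − log₂ n₁) = b·log₂(n₂/n₁).
log₂(8) − log₂(4) = log₂(8/4) = log₂(2) = 1.
ΔRT = 120.1 × 1.0000 = 120.100 ms.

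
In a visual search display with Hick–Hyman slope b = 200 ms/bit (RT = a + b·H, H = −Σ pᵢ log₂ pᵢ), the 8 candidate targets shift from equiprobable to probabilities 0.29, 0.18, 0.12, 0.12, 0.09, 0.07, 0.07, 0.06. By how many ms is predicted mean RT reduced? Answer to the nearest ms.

Equiprobable entropy H₀ = log₂ 8 = 3.0000 bits.
Skewed entropy H = −Σ pᵢ log₂ pᵢ = 2.7906 bits.
ΔRT = b·(H₀ − H) = 200 × 0.2094 = 41.87 ms.

42 ms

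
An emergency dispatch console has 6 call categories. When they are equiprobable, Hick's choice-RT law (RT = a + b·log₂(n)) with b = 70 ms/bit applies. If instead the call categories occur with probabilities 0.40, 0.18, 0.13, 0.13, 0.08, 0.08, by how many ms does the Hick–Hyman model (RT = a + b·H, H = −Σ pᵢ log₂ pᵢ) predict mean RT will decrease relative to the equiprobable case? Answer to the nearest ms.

The RT saving is b·ΔH. Equiprobable H₀ = log₂(6) = 2.5850 bits; with the given probabilities H = 2.3224 bits.
b·(H₀ − H) = 70 × (2.5850 − 2.3224) = 18.38 ms.

18 ms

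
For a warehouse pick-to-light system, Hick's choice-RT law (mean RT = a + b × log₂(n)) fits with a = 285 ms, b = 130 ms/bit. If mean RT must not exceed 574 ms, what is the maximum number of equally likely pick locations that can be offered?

4

Information budget: (574 − 285)/130 = 2.2231 bits, so n ≤ 2^2.2231 = 4.669 → at most 4.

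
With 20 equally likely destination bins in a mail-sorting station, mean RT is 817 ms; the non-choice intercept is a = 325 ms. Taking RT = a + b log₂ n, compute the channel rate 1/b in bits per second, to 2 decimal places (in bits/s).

b = (817 − 325)/log₂ 20 = 492/4.3219 = 113.838 ms per bit = 0.11384 s/bit; the reciprocal is 8.784 bits/s.

8.78 bits/s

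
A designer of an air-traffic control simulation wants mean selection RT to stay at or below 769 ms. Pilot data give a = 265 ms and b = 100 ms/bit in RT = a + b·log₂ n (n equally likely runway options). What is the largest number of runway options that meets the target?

32

100·log₂ n ≤ 769 − 265 = 504, giving log₂ n ≤ 5.0400 and n ≤ 32.900. The largest whole number is 32.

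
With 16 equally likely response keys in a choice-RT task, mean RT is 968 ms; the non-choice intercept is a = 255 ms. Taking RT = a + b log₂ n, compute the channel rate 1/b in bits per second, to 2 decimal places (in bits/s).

Choice component = 968 − 255 = 713 ms over log₂(16) = 4 bits.
b = 713 / 4 = 178.250 ms/bit, so 1/b = 5.610 bits/s.

5.61 bits/s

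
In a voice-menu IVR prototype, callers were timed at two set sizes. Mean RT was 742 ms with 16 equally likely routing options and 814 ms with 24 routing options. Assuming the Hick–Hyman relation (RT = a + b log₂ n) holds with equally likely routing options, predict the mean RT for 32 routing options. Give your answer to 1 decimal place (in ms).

865.1 ms

RT is linear in log₂ n, so two points fix the line:
  b = (814 − 742) / (log₂ 24 − log₂ 16) = 72 / (4.5850 − 4) = 123.085 ms/bit
  a = 742 − 123.085 × 4 = 249.661 ms
Then RT(32) = 249.661 + 123.085 × log₂ 32 = 249.661 + 123.085 × 5 ≈ 865.085 ms.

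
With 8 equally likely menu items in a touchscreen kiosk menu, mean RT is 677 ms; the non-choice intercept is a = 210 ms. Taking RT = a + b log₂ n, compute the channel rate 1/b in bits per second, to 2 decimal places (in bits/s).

6.42 bits/s

Choice component = 677 − 210 = 467 ms over log₂(8) = 3 bits.
b = 467 / 3 = 155.667 ms/bit, so 1/b = 6.424 bits/s.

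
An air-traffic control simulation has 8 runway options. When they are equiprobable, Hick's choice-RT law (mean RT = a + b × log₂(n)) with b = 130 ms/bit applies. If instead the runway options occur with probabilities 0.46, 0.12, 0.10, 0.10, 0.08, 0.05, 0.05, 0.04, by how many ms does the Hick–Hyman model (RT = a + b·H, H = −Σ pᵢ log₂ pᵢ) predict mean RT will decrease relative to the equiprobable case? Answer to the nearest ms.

Equiprobable entropy H₀ = log₂ 8 = 3.0000 bits.
Skewed entropy H = −Σ pᵢ log₂ pᵢ = 2.4562 bits.
ΔRT = b·(H₀ − H) = 130 × 0.5438 = 70.69 ms.

71 ms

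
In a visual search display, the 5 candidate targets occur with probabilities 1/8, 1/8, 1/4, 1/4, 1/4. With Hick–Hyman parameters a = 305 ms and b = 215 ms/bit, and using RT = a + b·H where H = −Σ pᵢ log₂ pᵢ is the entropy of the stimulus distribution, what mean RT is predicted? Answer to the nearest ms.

H = −Σ pᵢ log₂ pᵢ = 0.125·3 + 0.125·3 + 0.25·2 + 0.25·2 + 0.25·2 = 2.250 bits.
RT = 305 + 215 × 2.250 = 788.75 ms.

789 ms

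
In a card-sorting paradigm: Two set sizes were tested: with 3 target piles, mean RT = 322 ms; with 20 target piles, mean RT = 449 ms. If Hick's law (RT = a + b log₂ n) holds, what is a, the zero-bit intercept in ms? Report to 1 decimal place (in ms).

248.5 ms

The slope on a log₂ axis is (449 − 322) / (4.3219 − 1.5850) = 46.402 ms/bit.
a = RT₁ − b·log₂ n₁ = 322 − 46.402 × 1.5850 = 248.455 ms.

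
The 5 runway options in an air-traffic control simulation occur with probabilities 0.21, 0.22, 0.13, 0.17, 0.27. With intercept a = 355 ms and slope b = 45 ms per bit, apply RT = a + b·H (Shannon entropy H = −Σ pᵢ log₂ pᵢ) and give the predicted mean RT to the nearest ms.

458 ms

H = 0.21·log₂(1/0.21) + 0.22·log₂(1/0.22) + 0.13·log₂(1/0.13) + 0.17·log₂(1/0.17) + 0.27·log₂(1/0.27) = 2.2806 bits.
RT = 355 + 45 × 2.2806 = 457.63 ms.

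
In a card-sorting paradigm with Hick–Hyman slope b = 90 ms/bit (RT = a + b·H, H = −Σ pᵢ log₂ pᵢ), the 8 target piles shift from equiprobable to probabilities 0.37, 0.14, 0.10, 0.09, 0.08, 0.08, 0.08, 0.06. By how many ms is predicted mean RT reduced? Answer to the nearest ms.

28 ms

The RT saving is b·ΔH. Equiprobable H₀ = log₂(8) = 3.0000 bits; with the given probabilities H = 2.6907 bits.
b·(H₀ − H) = 90 × (3.0000 − 2.6907) = 27.83 ms.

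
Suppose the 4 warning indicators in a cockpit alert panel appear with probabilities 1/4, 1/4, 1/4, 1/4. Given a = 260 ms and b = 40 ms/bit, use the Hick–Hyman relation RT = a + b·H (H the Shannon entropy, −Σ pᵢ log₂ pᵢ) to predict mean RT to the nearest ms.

340 ms

H = −Σ pᵢ log₂ pᵢ = 0.25·2 + 0.25·2 + 0.25·2 + 0.25·2 = 2.000 bits.
RT = 260 + 40 × 2.000 = 340.00 ms.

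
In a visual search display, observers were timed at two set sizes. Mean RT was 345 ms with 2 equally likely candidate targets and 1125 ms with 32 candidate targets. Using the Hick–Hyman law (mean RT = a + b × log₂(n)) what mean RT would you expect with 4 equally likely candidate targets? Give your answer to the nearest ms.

540 ms

Fit slope and intercept:
  b = (1125 − 345) / (log₂ 32 − log₂ 2) = 780 / (5 − 1) = 195 ms/bit
  a = 345 − 195 × 1 = 150 ms
Then RT(4) = 150 + 195 × log₂ 4 = 150 + 195 × 2 ≈ 540.000 ms.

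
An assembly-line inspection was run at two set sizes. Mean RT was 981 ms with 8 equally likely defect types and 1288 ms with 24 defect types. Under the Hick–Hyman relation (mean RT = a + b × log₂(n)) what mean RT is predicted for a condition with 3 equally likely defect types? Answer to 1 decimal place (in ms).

706.9 ms

With log₂ n on the abscissa the relation is linear; from the two conditions:
  b = (1288 − 981) / (log₂ 24 − log₂ 8) = 307 / (4.5850 − 3) = 193.695 ms/bit
  a = 981 − 193.695 × 3 = 399.914 ms
Then RT(3) = 399.914 + 193.695 × log₂ 3 = 399.914 + 193.695 × 1.5850 ≈ 706.914 ms.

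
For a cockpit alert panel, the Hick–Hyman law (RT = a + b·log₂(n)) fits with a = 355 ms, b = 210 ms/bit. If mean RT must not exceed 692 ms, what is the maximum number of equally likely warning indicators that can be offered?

Set 355 + 210·log₂ n ≤ 692 → log₂ n ≤ (692 − 355)/210 = 1.6048.
So n ≤ 2^1.6048 = 3.041; the largest integer n is 3.

3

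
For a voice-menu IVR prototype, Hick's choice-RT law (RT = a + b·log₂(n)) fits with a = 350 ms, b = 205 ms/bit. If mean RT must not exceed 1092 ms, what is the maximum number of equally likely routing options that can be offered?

Information budget: (1092 − 350)/205 = 3.6195 bits, so n ≤ 2^3.6195 = 12.291 → at most 12.

12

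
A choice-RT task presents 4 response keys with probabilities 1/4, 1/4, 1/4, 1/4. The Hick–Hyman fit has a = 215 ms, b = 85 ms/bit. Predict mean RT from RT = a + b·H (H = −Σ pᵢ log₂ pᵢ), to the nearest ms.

H = −Σ pᵢ log₂ pᵢ = 0.25·2 + 0.25·2 + 0.25·2 + 0.25·2 = 2.000 bits.
RT = 215 + 85 × 2.000 = 385.00 ms.

385 ms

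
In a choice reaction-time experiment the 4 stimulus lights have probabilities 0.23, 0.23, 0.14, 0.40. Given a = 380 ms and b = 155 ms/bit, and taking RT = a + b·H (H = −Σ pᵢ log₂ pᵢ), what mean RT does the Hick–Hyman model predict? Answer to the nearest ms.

675 ms

H = 0.23·log₂(1/0.23) + 0.23·log₂(1/0.23) + 0.14·log₂(1/0.14) + 0.40·log₂(1/0.40) = 1.9012 bits.
RT = 380 + 155 × 1.9012 = 674.69 ms.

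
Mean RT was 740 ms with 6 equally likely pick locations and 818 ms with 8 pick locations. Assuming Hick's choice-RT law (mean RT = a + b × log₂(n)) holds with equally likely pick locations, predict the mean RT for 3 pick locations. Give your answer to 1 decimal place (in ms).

RT is linear in log₂ n, so two points fix the line:
  b = (818 − 740) / (log₂ 8 − log₂ 6) = 78 / (3 − 2.5850) = 187.935 ms/bit
  a = 740 − 187.935 × 2.5850 = 254.196 ms
Then RT(3) = 254.196 + 187.935 × log₂ 3 = 254.196 + 187.935 × 1.5850 ≈ 552.065 ms.

552.1 ms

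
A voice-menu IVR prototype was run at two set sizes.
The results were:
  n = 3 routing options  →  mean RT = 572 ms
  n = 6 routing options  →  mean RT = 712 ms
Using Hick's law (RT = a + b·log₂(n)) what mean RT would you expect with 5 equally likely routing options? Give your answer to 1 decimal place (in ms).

With log₂ n on the abscissa the relation is linear; from the two conditions:
  b = (712 − 572) / (log₂ 6 − log₂ 3) = 140 / (2.5850 − 1.5850) = 140.000 ms/bit
  a = 572 − 140.000 × 1.5850 = 350.105 ms
Then RT(5) = 350.105 + 140.000 × log₂ 5 = 350.105 + 140.000 × 2.3219 ≈ 675.175 ms.

675.2 ms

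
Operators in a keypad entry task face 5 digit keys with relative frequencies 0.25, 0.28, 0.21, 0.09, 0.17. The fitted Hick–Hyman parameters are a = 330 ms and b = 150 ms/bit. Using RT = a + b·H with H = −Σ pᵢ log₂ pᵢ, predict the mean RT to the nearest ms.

Entropy contributions −pᵢ log₂ pᵢ: 0.5000, 0.5142, 0.4728, 0.3127, 0.4346; sum H = 2.2343 bits.
RT = a + bH = 330 + 150·2.2343 = 665.14 ms.

665 ms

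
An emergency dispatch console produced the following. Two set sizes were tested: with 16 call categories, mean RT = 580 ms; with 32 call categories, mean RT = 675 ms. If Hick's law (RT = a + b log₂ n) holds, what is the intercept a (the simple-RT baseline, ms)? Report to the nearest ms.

The slope on a log₂ axis is (675 − 580) / (5 − 4) = 95 ms/bit.
Intercept: a = 580 − 95·log₂(16) = 200.000 ms.

200 ms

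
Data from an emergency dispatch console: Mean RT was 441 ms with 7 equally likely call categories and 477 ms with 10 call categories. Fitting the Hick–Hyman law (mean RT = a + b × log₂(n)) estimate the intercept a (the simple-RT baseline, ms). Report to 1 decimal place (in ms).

The slope on a log₂ axis is (477 − 441) / (3.3219 − 2.8074) = 69.961 ms/bit.
a = RT₁ − b·log₂ n₁ = 441 − 69.961 × 2.8074 = 244.595 ms.

244.6 ms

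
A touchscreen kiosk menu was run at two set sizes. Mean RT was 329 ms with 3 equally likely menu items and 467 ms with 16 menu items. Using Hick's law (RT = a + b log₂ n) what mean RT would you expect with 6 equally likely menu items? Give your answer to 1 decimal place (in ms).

386.1 ms

With log₂ n on the abscissa the relation is linear; from the two conditions:
  b = (467 − 329) / (log₂ 16 − log₂ 3) = 138 / (4 − 1.5850) = 57.142 ms/bit
  a = 329 − 57.142 × 1.5850 = 238.432 ms
Then RT(6) = 238.432 + 57.142 × log₂ 6 = 238.432 + 57.142 × 2.5850 ≈ 386.142 ms.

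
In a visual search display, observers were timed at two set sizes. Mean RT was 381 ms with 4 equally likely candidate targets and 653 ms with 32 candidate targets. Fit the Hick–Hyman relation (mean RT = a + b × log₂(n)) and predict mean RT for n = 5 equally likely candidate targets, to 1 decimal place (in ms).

RT is linear in log₂ n, so two points fix the line:
  b = (653 − 381) / (log₂ 32 − log₂ 4) = 272 / (5 − 2) = 90.667 ms/bit
  a = 381 − 90.667 × 2 = 199.667 ms
Then RT(5) = 199.667 + 90.667 × log₂ 5 = 199.667 + 90.667 × 2.3219 ≈ 410.188 ms.

410.2 ms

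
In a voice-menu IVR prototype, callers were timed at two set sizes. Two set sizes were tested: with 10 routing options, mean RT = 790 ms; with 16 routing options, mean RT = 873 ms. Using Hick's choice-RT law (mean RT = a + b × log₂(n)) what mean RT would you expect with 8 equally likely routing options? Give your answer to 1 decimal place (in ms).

RT is linear in log₂ n, so two points fix the line:
  b = (873 − 790) / (log₂ 16 − log₂ 10) = 83 / (4 − 3.3219) = 122.406 ms/bit
  a = 790 − 122.406 × 3.3219 = 383.376 ms
Then RT(8) = 383.376 + 122.406 × log₂ 8 = 383.376 + 122.406 × 3 ≈ 750.594 ms.

750.6 ms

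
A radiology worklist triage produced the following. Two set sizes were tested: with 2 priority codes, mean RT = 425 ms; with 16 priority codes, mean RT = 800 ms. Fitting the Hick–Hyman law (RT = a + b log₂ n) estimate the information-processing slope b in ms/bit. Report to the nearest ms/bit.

125 ms/bit

b = (RT₂ − RT₁)/(log₂ n₂ − log₂ n₁) = (800 − 425)/(4 − 1) = 125 ms/bit.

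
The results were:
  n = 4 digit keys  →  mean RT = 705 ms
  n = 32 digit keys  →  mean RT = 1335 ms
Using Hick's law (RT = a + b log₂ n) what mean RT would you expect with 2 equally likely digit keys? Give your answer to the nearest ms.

495 ms

Solve the two-equation system in a and b:
  b = (1335 − 705) / (log₂ 32 − log₂ 4) = 630 / (5 − 2) = 210 ms/bit
  a = 705 − 210 × 2 = 285 ms
Then RT(2) = 285 + 210 × log₂ 2 = 285 + 210 × 1 ≈ 495.000 ms.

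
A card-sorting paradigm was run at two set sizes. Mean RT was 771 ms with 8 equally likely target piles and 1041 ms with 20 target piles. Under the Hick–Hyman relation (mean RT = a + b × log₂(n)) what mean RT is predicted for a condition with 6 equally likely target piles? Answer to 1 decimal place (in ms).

With log₂ n on the abscissa the relation is linear; from the two conditions:
  b = (1041 − 771) / (log₂ 20 − log₂ 8) = 270 / (4.3219 − 3) = 204.247 ms/bit
  a = 771 − 204.247 × 3 = 158.259 ms
Then RT(6) = 158.259 + 204.247 × log₂ 6 = 158.259 + 204.247 × 2.5850 ≈ 686.230 ms.

686.2 ms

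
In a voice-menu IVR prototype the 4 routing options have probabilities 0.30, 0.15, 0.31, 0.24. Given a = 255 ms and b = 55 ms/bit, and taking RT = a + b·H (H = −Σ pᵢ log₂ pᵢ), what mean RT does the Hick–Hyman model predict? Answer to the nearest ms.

H = 0.30·log₂(1/0.30) + 0.15·log₂(1/0.15) + 0.31·log₂(1/0.31) + 0.24·log₂(1/0.24) = 1.9496 bits.
RT = 255 + 55 × 1.9496 = 362.23 ms.

362 ms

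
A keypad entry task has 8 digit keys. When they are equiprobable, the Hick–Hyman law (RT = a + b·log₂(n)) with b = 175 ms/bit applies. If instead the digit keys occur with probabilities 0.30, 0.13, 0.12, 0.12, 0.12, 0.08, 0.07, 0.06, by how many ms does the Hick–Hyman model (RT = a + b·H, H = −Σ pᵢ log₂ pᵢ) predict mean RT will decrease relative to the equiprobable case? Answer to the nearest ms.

34 ms

Equiprobable entropy H₀ = log₂ 8 = 3.0000 bits.
Skewed entropy H = −Σ pᵢ log₂ pᵢ = 2.8085 bits.
ΔRT = b·(H₀ − H) = 175 × 0.1915 = 33.51 ms.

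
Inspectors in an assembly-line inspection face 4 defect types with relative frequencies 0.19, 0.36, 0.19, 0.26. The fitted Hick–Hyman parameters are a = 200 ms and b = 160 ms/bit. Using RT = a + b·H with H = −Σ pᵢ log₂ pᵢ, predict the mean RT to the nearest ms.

Entropy contributions −pᵢ log₂ pᵢ: 0.4552, 0.5306, 0.4552, 0.5053; sum H = 1.9464 bits.
RT = a + bH = 200 + 160·1.9464 = 511.42 ms.

511 ms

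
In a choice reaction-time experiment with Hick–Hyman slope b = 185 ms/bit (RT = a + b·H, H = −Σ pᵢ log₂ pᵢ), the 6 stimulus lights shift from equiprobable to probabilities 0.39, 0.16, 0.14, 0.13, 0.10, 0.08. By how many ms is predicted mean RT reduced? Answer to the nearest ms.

42 ms

The RT saving is b·ΔH. Equiprobable H₀ = log₂(6) = 2.5850 bits; with the given probabilities H = 2.3563 bits.
b·(H₀ − H) = 185 × (2.5850 − 2.3563) = 42.31 ms.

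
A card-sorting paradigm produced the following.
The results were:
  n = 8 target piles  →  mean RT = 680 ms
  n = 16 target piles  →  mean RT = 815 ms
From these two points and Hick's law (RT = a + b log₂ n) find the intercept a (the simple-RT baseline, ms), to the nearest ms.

Slope: b = (815 − 680) / (log₂ 16 − log₂ 8) = 135/1.0000 = 135 ms/bit.
a = RT₁ − b·log₂ n₁ = 680 − 135 × 3 = 275.000 ms.

275 ms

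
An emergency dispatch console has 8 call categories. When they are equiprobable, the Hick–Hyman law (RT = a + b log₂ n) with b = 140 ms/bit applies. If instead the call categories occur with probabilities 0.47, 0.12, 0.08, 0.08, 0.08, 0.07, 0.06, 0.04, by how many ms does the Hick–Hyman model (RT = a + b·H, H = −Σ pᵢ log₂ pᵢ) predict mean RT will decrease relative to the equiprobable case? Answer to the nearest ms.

The RT saving is b·ΔH. Equiprobable H₀ = log₂(8) = 3.0000 bits; with the given probabilities H = 2.4514 bits.
b·(H₀ − H) = 140 × (3.0000 − 2.4514) = 76.81 ms.

77 ms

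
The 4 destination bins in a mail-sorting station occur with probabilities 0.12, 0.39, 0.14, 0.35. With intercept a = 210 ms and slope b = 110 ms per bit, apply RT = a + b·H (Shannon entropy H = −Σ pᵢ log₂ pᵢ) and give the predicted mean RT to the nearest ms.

Entropy contributions −pᵢ log₂ pᵢ: 0.3671, 0.5298, 0.3971, 0.5301; sum H = 1.8241 bits.
RT = a + bH = 210 + 110·1.8241 = 410.65 ms.

411 ms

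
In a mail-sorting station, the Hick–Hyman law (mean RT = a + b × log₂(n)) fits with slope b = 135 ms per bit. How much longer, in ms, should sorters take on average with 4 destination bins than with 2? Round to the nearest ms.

Only the slope matters, since a is common to both: ΔRT = b·log₂(n₂/n₁).
log₂(4) − log₂(2) = log₂(4/2) = log₂(2) = 1.
ΔRT = 135 × 1.0000 = 135.000 ms.

135 ms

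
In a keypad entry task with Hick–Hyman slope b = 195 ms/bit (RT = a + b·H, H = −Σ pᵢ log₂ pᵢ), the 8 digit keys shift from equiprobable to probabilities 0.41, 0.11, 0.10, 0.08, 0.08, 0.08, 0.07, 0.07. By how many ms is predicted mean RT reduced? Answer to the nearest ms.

74 ms

The RT saving is b·ΔH. Equiprobable H₀ = log₂(8) = 3.0000 bits; with the given probabilities H = 2.6215 bits.
b·(H₀ − H) = 195 × (3.0000 − 2.6215) = 73.81 ms.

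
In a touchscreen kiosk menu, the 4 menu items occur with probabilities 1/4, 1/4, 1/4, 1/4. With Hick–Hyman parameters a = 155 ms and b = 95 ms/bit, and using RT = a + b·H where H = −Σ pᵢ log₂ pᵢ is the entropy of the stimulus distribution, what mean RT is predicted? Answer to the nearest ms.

H = −Σ pᵢ log₂ pᵢ = 0.25·2 + 0.25·2 + 0.25·2 + 0.25·2 = 2.000 bits.
RT = 155 + 95 × 2.000 = 345.00 ms.

345 ms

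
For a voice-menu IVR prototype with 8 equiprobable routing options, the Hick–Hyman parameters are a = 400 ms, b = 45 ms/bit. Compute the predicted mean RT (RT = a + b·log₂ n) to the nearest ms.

535 ms

log₂(8) = 3 bits, so RT = 400 + 45 × 3 ≈ 535.000 ms.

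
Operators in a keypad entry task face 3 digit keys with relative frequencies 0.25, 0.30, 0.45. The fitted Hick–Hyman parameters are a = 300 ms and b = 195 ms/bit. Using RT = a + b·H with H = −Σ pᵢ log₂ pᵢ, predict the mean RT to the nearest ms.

600 ms

H = 0.25·log₂(1/0.25) + 0.30·log₂(1/0.30) + 0.45·log₂(1/0.45) = 1.5395 bits.
RT = 300 + 195 × 1.5395 = 600.20 ms.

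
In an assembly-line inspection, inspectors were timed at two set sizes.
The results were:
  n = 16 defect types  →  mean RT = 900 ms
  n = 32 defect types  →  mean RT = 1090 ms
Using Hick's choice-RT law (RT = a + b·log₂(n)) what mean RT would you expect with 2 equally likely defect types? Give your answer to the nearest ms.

330 ms

With log₂ n on the abscissa the relation is linear; from the two conditions:
  b = (1090 − 900) / (log₂ 32 − log₂ 16) = 190 / (5 − 4) = 190 ms/bit
  a = 900 − 190 × 4 = 140 ms
Then RT(2) = 140 + 190 × log₂ 2 = 140 + 190 × 1 ≈ 330.000 ms.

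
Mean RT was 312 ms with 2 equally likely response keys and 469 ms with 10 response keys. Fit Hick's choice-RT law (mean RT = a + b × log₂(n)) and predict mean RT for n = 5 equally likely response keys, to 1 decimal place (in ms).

401.4 ms

Fit slope and intercept:
  b = (469 − 312) / (log₂ 10 − log₂ 2) = 157 / (3.3219 − 1) = 67.616 ms/bit
  a = 312 − 67.616 × 1 = 244.384 ms
Then RT(5) = 244.384 + 67.616 × log₂ 5 = 244.384 + 67.616 × 2.3219 ≈ 401.384 ms.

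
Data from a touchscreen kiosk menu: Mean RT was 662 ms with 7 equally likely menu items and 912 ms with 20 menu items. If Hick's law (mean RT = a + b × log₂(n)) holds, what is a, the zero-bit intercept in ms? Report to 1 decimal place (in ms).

198.6 ms

The slope on a log₂ axis is (912 − 662) / (4.3219 − 2.8074) = 165.063 ms/bit.
Intercept: a = 662 − 165.063·log₂(7) = 198.610 ms.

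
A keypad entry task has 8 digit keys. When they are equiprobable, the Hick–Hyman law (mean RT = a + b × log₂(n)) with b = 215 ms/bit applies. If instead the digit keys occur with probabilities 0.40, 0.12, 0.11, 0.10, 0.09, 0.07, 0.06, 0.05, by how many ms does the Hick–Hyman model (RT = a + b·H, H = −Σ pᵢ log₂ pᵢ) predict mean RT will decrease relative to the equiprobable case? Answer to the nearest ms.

82 ms

The RT saving is b·ΔH. Equiprobable H₀ = log₂(8) = 3.0000 bits; with the given probabilities H = 2.6192 bits.
b·(H₀ − H) = 215 × (3.0000 − 2.6192) = 81.88 ms.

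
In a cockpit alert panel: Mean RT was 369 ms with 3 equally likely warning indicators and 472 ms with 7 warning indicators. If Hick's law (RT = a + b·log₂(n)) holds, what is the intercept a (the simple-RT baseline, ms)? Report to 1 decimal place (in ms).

235.4 ms

b = (RT₂ − RT₁)/(log₂ n₂ − log₂ n₁) = (472 − 369)/(2.8074 − 1.5850) = 84.261 ms/bit.
a = RT₁ − b·log₂ n₁ = 369 − 84.261 × 1.5850 = 235.449 ms.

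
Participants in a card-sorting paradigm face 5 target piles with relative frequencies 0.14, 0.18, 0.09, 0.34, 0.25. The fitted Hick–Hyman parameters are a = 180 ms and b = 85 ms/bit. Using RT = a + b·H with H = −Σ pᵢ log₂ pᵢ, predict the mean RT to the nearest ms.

366 ms

H = 0.14·log₂(1/0.14) + 0.18·log₂(1/0.18) + 0.09·log₂(1/0.09) + 0.34·log₂(1/0.34) + 0.25·log₂(1/0.25) = 2.1842 bits.
RT = 180 + 85 × 2.1842 = 365.66 ms.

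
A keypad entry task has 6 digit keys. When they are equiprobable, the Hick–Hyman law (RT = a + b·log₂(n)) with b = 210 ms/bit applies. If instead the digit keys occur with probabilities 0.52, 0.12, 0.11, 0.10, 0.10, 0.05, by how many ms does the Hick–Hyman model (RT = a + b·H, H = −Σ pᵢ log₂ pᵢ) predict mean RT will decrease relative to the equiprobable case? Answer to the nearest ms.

104 ms

Equiprobable entropy H₀ = log₂ 6 = 2.5850 bits.
Skewed entropy H = −Σ pᵢ log₂ pᵢ = 2.0884 bits.
ΔRT = b·(H₀ − H) = 210 × 0.4965 = 104.28 ms.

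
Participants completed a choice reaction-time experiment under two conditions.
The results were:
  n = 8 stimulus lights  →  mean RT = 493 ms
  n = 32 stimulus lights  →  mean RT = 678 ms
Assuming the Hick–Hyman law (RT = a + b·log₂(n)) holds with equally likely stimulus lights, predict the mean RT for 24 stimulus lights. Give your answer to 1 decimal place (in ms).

639.6 ms

With log₂ n on the abscissa the relation is linear; from the two conditions:
  b = (678 − 493) / (log₂ 32 − log₂ 8) = 185 / (5 − 3) = 92.500 ms/bit
  a = 493 − 92.500 × 3 = 215.500 ms
Then RT(24) = 215.500 + 92.500 × log₂ 24 = 215.500 + 92.500 × 4.5850 ≈ 639.609 ms.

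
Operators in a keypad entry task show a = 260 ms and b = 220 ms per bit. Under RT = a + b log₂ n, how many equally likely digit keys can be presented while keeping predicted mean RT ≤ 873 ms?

Information budget: (873 − 260)/220 = 2.7864 bits, so n ≤ 2^2.7864 = 6.899 → at most 6.

6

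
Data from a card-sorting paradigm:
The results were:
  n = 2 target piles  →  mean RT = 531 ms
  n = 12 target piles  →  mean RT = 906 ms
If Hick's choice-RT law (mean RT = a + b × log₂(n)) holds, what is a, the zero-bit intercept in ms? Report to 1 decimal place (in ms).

The slope on a log₂ axis is (906 − 531) / (3.5850 − 1) = 145.070 ms/bit.
Intercept: a = 531 − 145.070·log₂(2) = 385.930 ms.

385.9 ms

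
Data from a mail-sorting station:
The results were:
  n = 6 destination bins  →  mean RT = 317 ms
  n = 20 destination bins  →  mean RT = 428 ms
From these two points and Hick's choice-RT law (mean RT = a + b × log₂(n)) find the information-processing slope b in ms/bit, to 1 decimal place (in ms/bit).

63.9 ms/bit

The slope on a log₂ axis is (428 − 317) / (4.3219 − 2.5850) = 63.905 ms/bit.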